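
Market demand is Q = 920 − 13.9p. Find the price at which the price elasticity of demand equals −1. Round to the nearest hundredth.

For linear demand Q = a − bp, E = −bp/(a − bp). |E| = 1 ⇒ bp = a − bp ⇒ p = a/(2b).
p = 920/(2·13.9) ≈ 33.09.

33.09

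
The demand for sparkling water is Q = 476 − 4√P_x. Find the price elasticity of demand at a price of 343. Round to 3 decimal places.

-0.092

At P_x = 343, Q = 401.919.
dQ/dP_x = −4/(2√P_x) = −4/(2·18.5203).
Point elasticity E = (dQ/dP_x)·(P_x/Q) = -0.108 × 343/401.919 ≈ -0.092.
|E| < 1, so demand is inelastic at this price.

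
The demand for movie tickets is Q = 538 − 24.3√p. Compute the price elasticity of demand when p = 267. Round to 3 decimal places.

-1.409

At p = 267, Q = 140.9347.
dQ/dp = −24.3/(2√p) = −24.3/(2·16.3401).
Point elasticity E = (dQ/dp)·(p/Q) = -0.7436 × 267/140.9347 ≈ -1.409.
|E| > 1, so demand is elastic at this price.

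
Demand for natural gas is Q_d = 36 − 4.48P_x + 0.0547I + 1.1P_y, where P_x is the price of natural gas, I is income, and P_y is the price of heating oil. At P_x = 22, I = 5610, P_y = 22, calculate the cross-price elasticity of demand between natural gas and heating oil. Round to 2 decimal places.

0.09

Evaluating quantity at (P_x, I, P_y) gives Q_d = 36 − 4.48(22) + 0.0547(5610) + 1.1(22) = 36 − 98.56 + 306.867 + 24.2 = 268.507.
∂Q_d/∂P_y = +1.1, so E_xy = 1.1·(22/268.507) ≈ 0.09.
E_xy > 0: the goods are substitutes.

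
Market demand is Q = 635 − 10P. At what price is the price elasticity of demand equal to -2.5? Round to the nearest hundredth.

45.36

Set −bP/(a − bP) = −2.5 ⇒ bP = 2.5(a − bP) ⇒ bP(1+2.5) = 2.5·a.
P = 2.5·635/(10·3.5) ≈ 45.36.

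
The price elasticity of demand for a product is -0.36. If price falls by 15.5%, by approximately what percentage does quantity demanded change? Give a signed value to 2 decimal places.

5.58

%ΔQ ≈ E × %ΔP = (-0.36) × (-15.5%) = 5.58%.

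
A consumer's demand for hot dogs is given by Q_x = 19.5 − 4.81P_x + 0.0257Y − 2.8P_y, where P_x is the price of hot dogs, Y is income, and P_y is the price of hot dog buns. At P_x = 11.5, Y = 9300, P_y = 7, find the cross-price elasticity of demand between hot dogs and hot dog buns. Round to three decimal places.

-0.107

First evaluate Q_x: 19.5 − 4.81(11.5) + 0.0257(9300) − 2.8(7) = 19.5 − 55.315 + 239.01 − 19.6 = 183.595.
∂Q_x/∂P_y = −2.8, so E_xy = -2.8·(7/183.595) ≈ -0.107.
E_xy < 0: the goods are complements.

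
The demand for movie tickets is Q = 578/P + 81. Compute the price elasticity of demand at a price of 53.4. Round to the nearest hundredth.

-0.12

At P = 53.4, Q = 91.824.
dQ/dP = −578/P² = −0.2027.
Point elasticity E = (dQ/dP)·(P/Q) = -0.2027 × 53.4/91.824 ≈ -0.12.
|E| < 1, so demand is inelastic at this price.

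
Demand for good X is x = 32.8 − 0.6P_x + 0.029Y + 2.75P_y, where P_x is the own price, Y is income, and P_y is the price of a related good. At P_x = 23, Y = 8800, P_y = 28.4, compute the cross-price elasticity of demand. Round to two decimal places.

Substituting, x = 32.8 − 0.6(23) + 0.029(8800) + 2.75(28.4) = 32.8 − 13.8 + 255.2 + 78.1 = 352.3.
∂x/∂P_y = +2.75, so E_xy = 2.75·(28.4/352.3) ≈ 0.22.
E_xy > 0: the goods are substitutes.

0.22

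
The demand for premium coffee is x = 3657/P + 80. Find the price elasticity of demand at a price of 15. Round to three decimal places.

-0.753

At P = 15, x = 323.8.
dx/dP = −3657/P² = −16.2533.
Point elasticity E = (dx/dP)·(P/x) = -16.2533 × 15/323.8 ≈ -0.753.
|E| < 1, so demand is inelastic at this price.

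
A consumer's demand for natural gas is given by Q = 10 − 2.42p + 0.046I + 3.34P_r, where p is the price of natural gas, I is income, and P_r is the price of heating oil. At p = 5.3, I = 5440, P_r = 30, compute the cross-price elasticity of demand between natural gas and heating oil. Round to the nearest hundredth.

At the given point, Q = 10 − 2.42(5.3) + 0.046(5440) + 3.34(30) = 10 − 12.826 + 250.24 + 100.2 = 347.614.
∂Q/∂P_r = +3.34, so E_xy = 3.34·(30/347.614) ≈ 0.29.
E_xy > 0: the goods are substitutes.

0.29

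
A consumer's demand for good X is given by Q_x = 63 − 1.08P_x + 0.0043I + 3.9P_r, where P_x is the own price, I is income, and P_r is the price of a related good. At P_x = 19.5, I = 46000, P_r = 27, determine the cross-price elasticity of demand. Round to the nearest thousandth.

First evaluate Q_x: 63 − 1.08(19.5) + 0.0043(46000) + 3.9(27) = 63 − 21.06 + 197.8 + 105.3 = 345.04.
∂Q_x/∂P_r = +3.9, so E_xy = 3.9·(27/345.04) ≈ 0.305.
E_xy > 0: the goods are substitutes.

0.305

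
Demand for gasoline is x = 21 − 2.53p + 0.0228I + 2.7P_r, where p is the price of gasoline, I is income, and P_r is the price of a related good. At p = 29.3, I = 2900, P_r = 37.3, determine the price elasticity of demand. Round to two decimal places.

-0.65

At the given point, x = 21 − 2.53(29.3) + 0.0228(2900) + 2.7(37.3) = 21 − 74.129 + 66.12 + 100.71 = 113.701.
∂x/∂p = −2.53, so E_p = (−2.53)·(29.3/113.701) ≈ -0.65.
|E_p| < 1: demand is inelastic.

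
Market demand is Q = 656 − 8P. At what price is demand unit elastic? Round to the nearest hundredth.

41.00

For linear demand Q = a − bP, E = −bP/(a − bP). |E| = 1 ⇒ bP = a − bP ⇒ P = a/(2b).
P = 656/(2·8) = 41.00.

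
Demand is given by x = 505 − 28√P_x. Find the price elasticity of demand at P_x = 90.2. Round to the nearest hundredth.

-0.56

At P_x = 90.2, x = 239.0737.
dx/dP_x = −28/(2√P_x) = −28/(2·9.4974).
Point elasticity E = (dx/dP_x)·(P_x/x) = -1.4741 × 90.2/239.0737 ≈ -0.56.
|E| < 1, so demand is inelastic at this price.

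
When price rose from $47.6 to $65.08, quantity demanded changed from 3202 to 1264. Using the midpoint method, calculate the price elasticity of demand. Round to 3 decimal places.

-2.797

%Δq = (1264 − 3202)/[(3202 + 1264)/2] = -1938/2233 ≈ -0.8679.
%Δp = (65.08 − 47.6)/[(47.6 + 65.08)/2] = 17.48/56.34 ≈ 0.3103.
Arc elasticity E = %Δq/%Δp ≈ -0.8679/0.3103 ≈ -2.797.
|E| > 1: demand is elastic over this range.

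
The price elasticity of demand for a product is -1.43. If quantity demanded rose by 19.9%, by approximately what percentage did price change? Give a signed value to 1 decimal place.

%ΔQ ≈ E × %ΔP ⇒ %ΔP = %ΔQ / E = (19.9%)/(-1.43) ≈ -13.9%.

-13.9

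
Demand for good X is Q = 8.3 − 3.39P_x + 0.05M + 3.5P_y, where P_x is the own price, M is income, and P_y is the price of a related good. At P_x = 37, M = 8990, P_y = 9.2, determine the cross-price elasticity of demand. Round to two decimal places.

Evaluating quantity at (P_x, M, P_y) gives Q = 8.3 − 3.39(37) + 0.05(8990) + 3.5(9.2) = 8.3 − 125.43 + 449.5 + 32.2 = 364.57.
∂Q/∂P_y = +3.5, so E_xy = 3.5·(9.2/364.57) ≈ 0.09.
E_xy > 0: the goods are substitutes.

0.09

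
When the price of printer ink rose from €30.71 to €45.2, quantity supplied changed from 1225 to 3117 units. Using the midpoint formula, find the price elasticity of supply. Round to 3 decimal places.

2.283

%ΔQ = (3117 − 1225)/[(1225 + 3117)/2] = 1892/2171 ≈ 0.8715.
%ΔP = (45.2 − 30.71)/[(30.71 + 45.2)/2] = 14.49/37.955 ≈ 0.3818.
Arc elasticity E = %ΔQ/%ΔP ≈ 0.8715/0.3818 ≈ 2.283.
|E| > 1: supply is elastic over this range.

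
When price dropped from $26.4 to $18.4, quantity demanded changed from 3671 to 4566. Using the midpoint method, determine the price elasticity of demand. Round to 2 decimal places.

%ΔQ = (4566 − 3671)/[(3671 + 4566)/2] = 895/4118.5 ≈ 0.2173.
%Δp = (18.4 − 26.4)/[(26.4 + 18.4)/2] = -8/22.4 ≈ -0.3571.
Arc elasticity E = %ΔQ/%Δp ≈ 0.2173/-0.3571 ≈ -0.61.
|E| < 1: demand is inelastic over this range.

-0.61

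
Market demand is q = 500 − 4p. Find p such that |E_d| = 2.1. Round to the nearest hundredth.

84.68

Set −bp/(a − bp) = −2.1 ⇒ bp = 2.1(a − bp) ⇒ bp(1+2.1) = 2.1·a.
p = 2.1·500/(4·3.1) ≈ 84.68.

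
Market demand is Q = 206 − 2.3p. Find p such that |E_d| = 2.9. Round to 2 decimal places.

Set −bp/(a − bp) = −2.9 ⇒ bp = 2.9(a − bp) ⇒ bp(1+2.9) = 2.9·a.
p = 2.9·206/(2.3·3.9) ≈ 66.60.

66.60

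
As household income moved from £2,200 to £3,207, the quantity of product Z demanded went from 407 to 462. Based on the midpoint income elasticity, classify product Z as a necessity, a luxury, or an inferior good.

%ΔQ = (462 − 407)/[(407+462)/2] = 55/434.5 ≈ 0.1266.
%ΔI = (3,207 − 2,200)/[(2,200+3,207)/2] = 1007/2703.5 ≈ 0.3725.
E_I = %ΔQ/%ΔI ≈ 0.340.
E_I ∈ (0,1): normal good (necessity).

necessity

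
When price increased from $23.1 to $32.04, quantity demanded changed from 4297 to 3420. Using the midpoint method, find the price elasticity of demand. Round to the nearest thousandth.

-0.701

%Δq = (3420 − 4297)/[(4297 + 3420)/2] = -877/3858.5 ≈ -0.2273.
%Δp = (32.04 − 23.1)/[(23.1 + 32.04)/2] = 8.94/27.57 ≈ 0.3243.
Arc elasticity E = %Δq/%Δp ≈ -0.2273/0.3243 ≈ -0.701.
|E| < 1: demand is inelastic over this range.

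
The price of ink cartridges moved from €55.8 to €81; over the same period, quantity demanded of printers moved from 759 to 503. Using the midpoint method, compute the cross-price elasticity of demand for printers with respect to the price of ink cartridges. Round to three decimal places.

%ΔQ_x = (503 − 759)/[(759+503)/2] = -256/631 ≈ -0.4057.
%ΔP_y = (81 − 55.8)/[(55.8+81)/2] ≈ 0.3684.
E_xy = -0.4057/0.3684 ≈ -1.101.
E_xy < 0, so printers and ink cartridges are complements.

-1.101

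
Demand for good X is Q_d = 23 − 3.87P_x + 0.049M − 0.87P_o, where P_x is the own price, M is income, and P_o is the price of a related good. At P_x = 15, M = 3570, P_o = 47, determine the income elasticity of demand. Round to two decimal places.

1.77

Substituting, Q_d = 23 − 3.87(15) + 0.049(3570) − 0.87(47) = 23 − 58.05 + 174.93 − 40.89 = 98.99.
∂Q_d/∂M = +0.049, so E_I = 0.049·(3570/98.99) ≈ 1.77.
E_I > 1: normal good (luxury).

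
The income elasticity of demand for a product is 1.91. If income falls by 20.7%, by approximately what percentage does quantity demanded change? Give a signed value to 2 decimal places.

%ΔQ ≈ E × %ΔI = (1.91) × (-20.7%) ≈ -39.54%.

-39.54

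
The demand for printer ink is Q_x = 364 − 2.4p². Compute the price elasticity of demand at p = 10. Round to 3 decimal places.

At p = 10, Q_x = 124.
dQ_x/dp = −2·2.4·p = −48.
Point elasticity E = (dQ_x/dp)·(p/Q_x) = -48 × 10/124 ≈ -3.871.
|E| > 1, so demand is elastic at this price.

-3.871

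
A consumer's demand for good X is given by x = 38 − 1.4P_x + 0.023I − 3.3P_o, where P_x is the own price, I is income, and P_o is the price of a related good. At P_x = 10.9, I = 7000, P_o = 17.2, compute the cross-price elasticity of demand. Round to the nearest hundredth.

-0.45

Evaluating quantity at (P_x, I, P_o) gives x = 38 − 1.4(10.9) + 0.023(7000) − 3.3(17.2) = 38 − 15.26 + 161 − 56.76 = 126.98.
∂x/∂P_o = −3.3, so E_xy = -3.3·(17.2/126.98) ≈ -0.45.
E_xy < 0: the goods are complements.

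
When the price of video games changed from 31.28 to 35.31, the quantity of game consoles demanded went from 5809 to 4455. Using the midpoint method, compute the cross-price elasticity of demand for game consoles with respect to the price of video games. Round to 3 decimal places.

%ΔQ_x = (4455 − 5809)/[(5809+4455)/2] = -1354/5132 ≈ -0.2638.
%ΔP_y = (35.31 − 31.28)/[(31.28+35.31)/2] ≈ 0.1210.
E_xy = -0.2638/0.1210 ≈ -2.180.
E_xy < 0, so game consoles and video games are complements.

-2.180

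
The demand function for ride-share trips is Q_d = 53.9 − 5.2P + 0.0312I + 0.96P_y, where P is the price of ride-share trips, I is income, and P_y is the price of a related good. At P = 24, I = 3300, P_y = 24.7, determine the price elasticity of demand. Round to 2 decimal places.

-2.24

First evaluate Q_d: 53.9 − 5.2(24) + 0.0312(3300) + 0.96(24.7) = 53.9 − 124.8 + 102.96 + 23.712 = 55.772.
∂Q_d/∂P = −5.2, so E_p = (−5.2)·(24/55.772) ≈ -2.24.
|E_p| > 1: demand is elastic.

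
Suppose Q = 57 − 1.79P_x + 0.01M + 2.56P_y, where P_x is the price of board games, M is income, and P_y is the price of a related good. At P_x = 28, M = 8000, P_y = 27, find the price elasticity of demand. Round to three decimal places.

First evaluate Q: 57 − 1.79(28) + 0.01(8000) + 2.56(27) = 57 − 50.12 + 80 + 69.12 = 156.
∂Q/∂P_x = −1.79, so E_p = (−1.79)·(28/156) ≈ -0.321.
|E_p| < 1: demand is inelastic.

-0.321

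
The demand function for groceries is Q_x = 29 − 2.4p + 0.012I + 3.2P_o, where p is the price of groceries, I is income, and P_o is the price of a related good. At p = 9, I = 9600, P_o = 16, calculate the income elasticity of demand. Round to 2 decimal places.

At the given point, Q_x = 29 − 2.4(9) + 0.012(9600) + 3.2(16) = 29 − 21.6 + 115.2 + 51.2 = 173.8.
∂Q_x/∂I = +0.012, so E_I = 0.012·(9600/173.8) ≈ 0.66.
E_I ∈ (0,1): normal good (necessity).

0.66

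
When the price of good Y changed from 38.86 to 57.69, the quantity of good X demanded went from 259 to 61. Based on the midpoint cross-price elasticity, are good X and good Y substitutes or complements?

complements

%ΔQ_x = (61 − 259)/[(259+61)/2] = -198/160 ≈ -1.2375.
%ΔP_y = (57.69 − 38.86)/[(38.86+57.69)/2] ≈ 0.3901.
E_xy = -1.2375/0.3901 ≈ -3.173.
E_xy < 0, so the goods are complements.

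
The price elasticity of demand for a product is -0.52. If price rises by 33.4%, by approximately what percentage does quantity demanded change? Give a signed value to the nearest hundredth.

-17.37

%ΔQ ≈ E × %ΔP = (-0.52) × (33.4%) ≈ -17.37%.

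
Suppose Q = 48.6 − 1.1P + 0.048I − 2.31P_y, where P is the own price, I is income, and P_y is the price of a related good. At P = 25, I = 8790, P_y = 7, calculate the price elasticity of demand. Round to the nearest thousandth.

At the given point, Q = 48.6 − 1.1(25) + 0.048(8790) − 2.31(7) = 48.6 − 27.5 + 421.92 − 16.17 = 426.85.
∂Q/∂P = −1.1, so E_p = (−1.1)·(25/426.85) ≈ -0.064.
|E_p| < 1: demand is inelastic.

-0.064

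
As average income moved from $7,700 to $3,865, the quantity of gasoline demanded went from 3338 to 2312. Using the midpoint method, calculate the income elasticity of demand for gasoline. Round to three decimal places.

0.548

%ΔQ = (2312 − 3338)/[(3338+2312)/2] = -1026/2825 ≈ -0.3632.
%ΔY = (3,865 − 7,700)/[(7,700+3,865)/2] = -3835/5782.5 ≈ -0.6632.
E_I = %ΔQ/%ΔY ≈ 0.548.
E_I ∈ (0,1): normal good (necessity).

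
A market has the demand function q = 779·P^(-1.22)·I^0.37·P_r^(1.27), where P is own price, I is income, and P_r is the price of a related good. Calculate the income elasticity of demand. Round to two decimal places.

For a Cobb–Douglas (constant-elasticity) form q = A·I^α·…, the elasticity with respect to I equals the exponent α at every point.
Here the exponent on I is 0.37, so the income elasticity of demand is 0.37.

0.37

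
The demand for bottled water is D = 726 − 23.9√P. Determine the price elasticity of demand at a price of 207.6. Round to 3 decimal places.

At P = 207.6, D = 381.6409.
dD/dP = −23.9/(2√P) = −23.9/(2·14.4083).
Point elasticity E = (dD/dP)·(P/D) = -0.8294 × 207.6/381.6409 ≈ -0.451.
|E| < 1, so demand is inelastic at this price.

-0.451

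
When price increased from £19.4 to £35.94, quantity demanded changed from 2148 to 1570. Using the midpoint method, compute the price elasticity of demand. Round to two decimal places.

-0.52

%ΔQ = (1570 − 2148)/[(2148 + 1570)/2] = -578/1859 ≈ -0.3109.
%ΔP = (35.94 − 19.4)/[(19.4 + 35.94)/2] = 16.54/27.67 ≈ 0.5978.
Arc elasticity E = %ΔQ/%ΔP ≈ -0.3109/0.5978 ≈ -0.52.
|E| < 1: demand is inelastic over this range.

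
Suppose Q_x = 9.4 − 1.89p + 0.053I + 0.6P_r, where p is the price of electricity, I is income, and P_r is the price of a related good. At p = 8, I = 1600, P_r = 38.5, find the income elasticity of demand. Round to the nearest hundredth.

0.83

Substituting, Q_x = 9.4 − 1.89(8) + 0.053(1600) + 0.6(38.5) = 9.4 − 15.12 + 84.8 + 23.1 = 102.18.
∂Q_x/∂I = +0.053, so E_I = 0.053·(1600/102.18) ≈ 0.83.
E_I ∈ (0,1): normal good (necessity).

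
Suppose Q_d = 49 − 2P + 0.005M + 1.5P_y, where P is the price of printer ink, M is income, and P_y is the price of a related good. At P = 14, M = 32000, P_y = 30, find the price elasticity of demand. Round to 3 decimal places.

-0.124

At the given point, Q_d = 49 − 2(14) + 0.005(32000) + 1.5(30) = 49 − 28 + 160 + 45 = 226.
∂Q_d/∂P = −2, so E_p = (−2)·(14/226) ≈ -0.124.
|E_p| < 1: demand is inelastic.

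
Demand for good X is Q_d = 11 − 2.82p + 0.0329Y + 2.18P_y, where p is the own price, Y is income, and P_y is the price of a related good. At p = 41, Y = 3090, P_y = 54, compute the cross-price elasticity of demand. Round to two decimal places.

1.03

Evaluating quantity at (p, Y, P_y) gives Q_d = 11 − 2.82(41) + 0.0329(3090) + 2.18(54) = 11 − 115.62 + 101.661 + 117.72 = 114.761.
∂Q_d/∂P_y = +2.18, so E_xy = 2.18·(54/114.761) ≈ 1.03.
E_xy > 0: the goods are substitutes.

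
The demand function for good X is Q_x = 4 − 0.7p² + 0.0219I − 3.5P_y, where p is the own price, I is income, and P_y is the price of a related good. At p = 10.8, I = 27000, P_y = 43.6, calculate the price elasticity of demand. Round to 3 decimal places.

-0.452

First evaluate Q_x: 4 − 0.7(10.8)² + 0.0219(27000) − 3.5(43.6) = 4 − 81.648 + 591.3 − 152.6 = 361.052.
∂Q_x/∂p = −2·0.7·p = -15.12, so E_p = -15.12·(10.8/361.052) ≈ -0.452.
|E_p| < 1: demand is inelastic.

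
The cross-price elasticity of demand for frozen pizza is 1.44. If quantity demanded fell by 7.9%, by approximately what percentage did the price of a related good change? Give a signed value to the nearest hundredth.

%ΔQ ≈ E × %ΔP_y ⇒ %ΔP_y = %ΔQ / E = (-7.9%)/(1.44) ≈ -5.49%.

-5.49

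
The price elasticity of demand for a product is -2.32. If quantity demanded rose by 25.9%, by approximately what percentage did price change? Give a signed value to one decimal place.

-11.2

%ΔQ ≈ E × %ΔP ⇒ %ΔP = %ΔQ / E = (25.9%)/(-2.32) ≈ -11.2%.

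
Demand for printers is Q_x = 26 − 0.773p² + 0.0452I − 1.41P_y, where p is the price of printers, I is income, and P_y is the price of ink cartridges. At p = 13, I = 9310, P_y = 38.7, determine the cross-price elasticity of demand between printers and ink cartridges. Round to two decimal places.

Substituting, Q_x = 26 − 0.773(13)² + 0.0452(9310) − 1.41(38.7) = 26 − 130.637 + 420.812 − 54.567 = 261.608.
∂Q_x/∂P_y = −1.41, so E_xy = -1.41·(38.7/261.608) ≈ -0.21.
E_xy < 0: the goods are complements.

-0.21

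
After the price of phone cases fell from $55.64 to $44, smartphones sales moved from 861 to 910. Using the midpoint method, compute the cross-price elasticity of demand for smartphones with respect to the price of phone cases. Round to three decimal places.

%ΔQ_x = (910 − 861)/[(861+910)/2] = 49/885.5 ≈ 0.0553.
%ΔP_y = (44 − 55.64)/[(55.64+44)/2] ≈ -0.2336.
E_xy = 0.0553/-0.2336 ≈ -0.237.
E_xy < 0, so smartphones and phone cases are complements.

-0.237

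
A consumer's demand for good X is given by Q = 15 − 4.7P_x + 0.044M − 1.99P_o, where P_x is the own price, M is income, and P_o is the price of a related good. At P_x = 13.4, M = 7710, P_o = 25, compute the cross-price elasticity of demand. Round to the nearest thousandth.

-0.206

First evaluate Q: 15 − 4.7(13.4) + 0.044(7710) − 1.99(25) = 15 − 62.98 + 339.24 − 49.75 = 241.51.
∂Q/∂P_o = −1.99, so E_xy = -1.99·(25/241.51) ≈ -0.206.
E_xy < 0: the goods are complements.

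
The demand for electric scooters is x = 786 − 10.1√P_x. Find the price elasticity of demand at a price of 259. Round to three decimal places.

At P_x = 259, x = 623.4559.
dx/dP_x = −10.1/(2√P_x) = −10.1/(2·16.0935).
Point elasticity E = (dx/dP_x)·(P_x/x) = -0.3138 × 259/623.4559 ≈ -0.130.
|E| < 1, so demand is inelastic at this price.

-0.130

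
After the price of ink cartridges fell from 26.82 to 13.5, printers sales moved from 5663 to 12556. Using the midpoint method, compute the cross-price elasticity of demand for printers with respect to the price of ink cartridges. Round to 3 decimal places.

%ΔQ_x = (12556 − 5663)/[(5663+12556)/2] = 6893/9109.5 ≈ 0.7567.
%ΔP_y = (13.5 − 26.82)/[(26.82+13.5)/2] ≈ -0.6607.
E_xy = 0.7567/-0.6607 ≈ -1.145.
E_xy < 0, so printers and ink cartridges are complements.

-1.145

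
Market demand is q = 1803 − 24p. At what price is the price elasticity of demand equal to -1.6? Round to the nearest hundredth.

46.23

Set −bp/(a − bp) = −1.6 ⇒ bp = 1.6(a − bp) ⇒ bp(1+1.6) = 1.6·a.
p = 1.6·1803/(24·2.6) ≈ 46.23.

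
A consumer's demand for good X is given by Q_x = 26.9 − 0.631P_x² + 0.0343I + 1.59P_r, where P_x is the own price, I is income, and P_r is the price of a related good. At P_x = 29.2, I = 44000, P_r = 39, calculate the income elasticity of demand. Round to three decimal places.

1.424

First evaluate Q_x: 26.9 − 0.631(29.2)² + 0.0343(44000) + 1.59(39) = 26.9 − 538.0158 + 1509.2 + 62.01 = 1060.0942.
∂Q_x/∂I = +0.0343, so E_I = 0.0343·(44000/1060.0942) ≈ 1.424.
E_I > 1: normal good (luxury).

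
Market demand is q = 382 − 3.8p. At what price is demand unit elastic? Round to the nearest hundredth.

50.26

For linear demand q = a − bp, E = −bp/(a − bp). |E| = 1 ⇒ bp = a − bp ⇒ p = a/(2b).
p = 382/(2·3.8) ≈ 50.26.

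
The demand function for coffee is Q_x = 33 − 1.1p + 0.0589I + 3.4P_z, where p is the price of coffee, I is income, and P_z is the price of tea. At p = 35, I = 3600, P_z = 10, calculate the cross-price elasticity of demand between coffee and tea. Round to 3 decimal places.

0.141

First evaluate Q_x: 33 − 1.1(35) + 0.0589(3600) + 3.4(10) = 33 − 38.5 + 212.04 + 34 = 240.54.
∂Q_x/∂P_z = +3.4, so E_xy = 3.4·(10/240.54) ≈ 0.141.
E_xy > 0: the goods are substitutes.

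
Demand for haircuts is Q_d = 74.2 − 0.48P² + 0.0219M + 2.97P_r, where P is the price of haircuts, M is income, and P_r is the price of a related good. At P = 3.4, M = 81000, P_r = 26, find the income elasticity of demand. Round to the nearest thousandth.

Substituting, Q_d = 74.2 − 0.48(3.4)² + 0.0219(81000) + 2.97(26) = 74.2 − 5.5488 + 1773.9 + 77.22 = 1919.7712.
∂Q_d/∂M = +0.0219, so E_I = 0.0219·(81000/1919.7712) ≈ 0.924.
E_I ∈ (0,1): normal good (necessity).

0.924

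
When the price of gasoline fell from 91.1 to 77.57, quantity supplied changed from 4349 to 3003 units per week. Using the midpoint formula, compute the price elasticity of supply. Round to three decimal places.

%ΔQ = (3003 − 4349)/[(4349 + 3003)/2] = -1346/3676 ≈ -0.3662.
%Δp = (77.57 − 91.1)/[(91.1 + 77.57)/2] = -13.53/84.335 ≈ -0.1604.
Arc elasticity E = %ΔQ/%Δp ≈ -0.3662/-0.1604 ≈ 2.282.
|E| > 1: supply is elastic over this range.

2.282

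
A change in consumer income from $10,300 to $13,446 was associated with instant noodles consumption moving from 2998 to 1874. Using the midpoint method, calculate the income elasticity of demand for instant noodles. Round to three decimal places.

%ΔQ = (1874 − 2998)/[(2998+1874)/2] = -1124/2436 ≈ -0.4614.
%ΔI = (13,446 − 10,300)/[(10,300+13,446)/2] = 3146/11873 ≈ 0.2650.
E_I = %ΔQ/%ΔI ≈ -1.741.
E_I < 0: inferior good.

-1.741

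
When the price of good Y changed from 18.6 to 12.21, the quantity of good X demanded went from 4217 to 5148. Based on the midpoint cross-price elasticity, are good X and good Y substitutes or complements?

complements

%ΔQ_x = (5148 − 4217)/[(4217+5148)/2] = 931/4682.5 ≈ 0.1988.
%ΔP_y = (12.21 − 18.6)/[(18.6+12.21)/2] ≈ -0.4148.
E_xy = 0.1988/-0.4148 ≈ -0.479.
E_xy < 0, so the goods are complements.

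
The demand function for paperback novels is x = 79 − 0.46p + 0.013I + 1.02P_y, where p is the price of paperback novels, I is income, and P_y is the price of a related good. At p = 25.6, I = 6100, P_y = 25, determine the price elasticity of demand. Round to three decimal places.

x = 79 − 0.46(25.6) + 0.013(6100) + 1.02(25) = 79 − 11.776 + 79.3 + 25.5 = 172.024.
∂x/∂p = −0.46, so E_p = (−0.46)·(25.6/172.024) ≈ -0.068.
|E_p| < 1: demand is inelastic.

-0.068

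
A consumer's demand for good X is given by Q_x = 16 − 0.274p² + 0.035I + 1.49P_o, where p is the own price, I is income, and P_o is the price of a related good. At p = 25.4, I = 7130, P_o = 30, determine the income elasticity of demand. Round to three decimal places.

1.870

Q_x = 16 − 0.274(25.4)² + 0.035(7130) + 1.49(30) = 16 − 176.7738 + 249.55 + 44.7 = 133.4762.
∂Q_x/∂I = +0.035, so E_I = 0.035·(7130/133.4762) ≈ 1.870.
E_I > 1: normal good (luxury).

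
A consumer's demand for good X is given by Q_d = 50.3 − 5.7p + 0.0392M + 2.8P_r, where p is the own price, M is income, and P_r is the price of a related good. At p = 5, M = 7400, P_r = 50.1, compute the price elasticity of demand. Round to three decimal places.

-0.063

Q_d = 50.3 − 5.7(5) + 0.0392(7400) + 2.8(50.1) = 50.3 − 28.5 + 290.08 + 140.28 = 452.16.
∂Q_d/∂p = −5.7, so E_p = (−5.7)·(5/452.16) ≈ -0.063.
|E_p| < 1: demand is inelastic.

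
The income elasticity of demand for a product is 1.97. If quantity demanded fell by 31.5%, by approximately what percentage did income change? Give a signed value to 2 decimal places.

-15.99

%ΔQ ≈ E × %ΔI ⇒ %ΔI = %ΔQ / E = (-31.5%)/(1.97) ≈ -15.99%.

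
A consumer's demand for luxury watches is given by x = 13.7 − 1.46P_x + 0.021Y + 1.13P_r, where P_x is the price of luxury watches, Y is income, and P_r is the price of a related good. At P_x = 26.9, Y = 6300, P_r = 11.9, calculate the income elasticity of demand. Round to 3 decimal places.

1.101

x = 13.7 − 1.46(26.9) + 0.021(6300) + 1.13(11.9) = 13.7 − 39.274 + 132.3 + 13.447 = 120.173.
∂x/∂Y = +0.021, so E_I = 0.021·(6300/120.173) ≈ 1.101.
E_I > 1: normal good (luxury).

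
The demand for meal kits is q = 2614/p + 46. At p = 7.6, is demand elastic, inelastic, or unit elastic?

inelastic

At p = 7.6, q = 389.9474.
dq/dp = −2614/p² = −45.2562.
Point elasticity E = (dq/dp)·(p/q) = -45.2562 × 7.6/389.9474 ≈ -0.882.
|E| ≈ 0.882 < 1, so demand is inelastic.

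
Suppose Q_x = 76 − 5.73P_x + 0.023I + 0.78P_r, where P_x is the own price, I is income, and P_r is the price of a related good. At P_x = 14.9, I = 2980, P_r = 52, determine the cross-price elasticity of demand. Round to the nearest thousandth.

0.407

Substituting, Q_x = 76 − 5.73(14.9) + 0.023(2980) + 0.78(52) = 76 − 85.377 + 68.54 + 40.56 = 99.723.
∂Q_x/∂P_r = +0.78, so E_xy = 0.78·(52/99.723) ≈ 0.407.
E_xy > 0: the goods are substitutes.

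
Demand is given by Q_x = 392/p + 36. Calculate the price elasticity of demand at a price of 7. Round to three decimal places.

-0.609

At p = 7, Q_x = 92.
dQ_x/dp = −392/p² = −8.
Point elasticity E = (dQ_x/dp)·(p/Q_x) = -8 × 7/92 ≈ -0.609.
|E| < 1, so demand is inelastic at this price.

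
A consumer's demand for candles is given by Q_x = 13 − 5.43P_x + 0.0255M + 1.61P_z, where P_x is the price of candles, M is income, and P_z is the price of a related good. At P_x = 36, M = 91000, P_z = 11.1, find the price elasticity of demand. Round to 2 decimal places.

Evaluating quantity at (P_x, M, P_z) gives Q_x = 13 − 5.43(36) + 0.0255(91000) + 1.61(11.1) = 13 − 195.48 + 2320.5 + 17.871 = 2155.891.
∂Q_x/∂P_x = −5.43, so E_p = (−5.43)·(36/2155.891) ≈ -0.09.
|E_p| < 1: demand is inelastic.

-0.09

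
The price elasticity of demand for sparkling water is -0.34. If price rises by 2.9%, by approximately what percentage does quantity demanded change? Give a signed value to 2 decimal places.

-0.99

%ΔQ ≈ E × %ΔP = (-0.34) × (2.9%) ≈ -0.99%.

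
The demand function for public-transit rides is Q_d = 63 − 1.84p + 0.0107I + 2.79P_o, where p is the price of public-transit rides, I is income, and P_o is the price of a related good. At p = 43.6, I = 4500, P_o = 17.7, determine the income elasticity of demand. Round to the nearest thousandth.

0.600

Evaluating quantity at (p, I, P_o) gives Q_d = 63 − 1.84(43.6) + 0.0107(4500) + 2.79(17.7) = 63 − 80.224 + 48.15 + 49.383 = 80.309.
∂Q_d/∂I = +0.0107, so E_I = 0.0107·(4500/80.309) ≈ 0.600.
E_I ∈ (0,1): normal good (necessity).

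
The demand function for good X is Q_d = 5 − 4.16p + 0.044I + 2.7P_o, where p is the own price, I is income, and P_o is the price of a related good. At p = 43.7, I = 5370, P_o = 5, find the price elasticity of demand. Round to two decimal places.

-2.49

First evaluate Q_d: 5 − 4.16(43.7) + 0.044(5370) + 2.7(5) = 5 − 181.792 + 236.28 + 13.5 = 72.988.
∂Q_d/∂p = −4.16, so E_p = (−4.16)·(43.7/72.988) ≈ -2.49.
|E_p| > 1: demand is elastic.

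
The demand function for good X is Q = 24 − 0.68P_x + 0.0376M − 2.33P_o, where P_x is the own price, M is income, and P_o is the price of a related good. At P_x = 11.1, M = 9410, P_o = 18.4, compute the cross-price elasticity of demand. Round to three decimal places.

First evaluate Q: 24 − 0.68(11.1) + 0.0376(9410) − 2.33(18.4) = 24 − 7.548 + 353.816 − 42.872 = 327.396.
∂Q/∂P_o = −2.33, so E_xy = -2.33·(18.4/327.396) ≈ -0.131.
E_xy < 0: the goods are complements.

-0.131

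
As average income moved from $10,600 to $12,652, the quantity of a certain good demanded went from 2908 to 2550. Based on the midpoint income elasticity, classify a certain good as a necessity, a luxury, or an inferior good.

inferior

%ΔQ = (2550 − 2908)/[(2908+2550)/2] = -358/2729 ≈ -0.1312.
%ΔI = (12,652 − 10,600)/[(10,600+12,652)/2] = 2052/11626 ≈ 0.1765.
E_I = %ΔQ/%ΔI ≈ -0.743.
E_I < 0: inferior good.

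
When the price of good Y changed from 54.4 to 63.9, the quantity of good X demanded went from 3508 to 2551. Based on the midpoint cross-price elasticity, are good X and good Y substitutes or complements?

complements

%ΔQ_x = (2551 − 3508)/[(3508+2551)/2] = -957/3029.5 ≈ -0.3159.
%ΔP_y = (63.9 − 54.4)/[(54.4+63.9)/2] ≈ 0.1606.
E_xy = -0.3159/0.1606 ≈ -1.967.
E_xy < 0, so the goods are complements.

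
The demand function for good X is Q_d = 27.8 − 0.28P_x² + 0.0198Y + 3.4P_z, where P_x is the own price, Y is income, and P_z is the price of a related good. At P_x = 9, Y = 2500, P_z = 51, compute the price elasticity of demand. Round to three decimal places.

-0.199

Substituting, Q_d = 27.8 − 0.28(9)² + 0.0198(2500) + 3.4(51) = 27.8 − 22.68 + 49.5 + 173.4 = 228.02.
∂Q_d/∂P_x = −2·0.28·P_x = -5.04, so E_p = -5.04·(9/228.02) ≈ -0.199.
|E_p| < 1: demand is inelastic.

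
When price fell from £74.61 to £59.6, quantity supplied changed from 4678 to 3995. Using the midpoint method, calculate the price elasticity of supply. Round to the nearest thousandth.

%Δq = (3995 − 4678)/[(4678 + 3995)/2] = -683/4336.5 ≈ -0.1575.
%Δp = (59.6 − 74.61)/[(74.61 + 59.6)/2] = -15.01/67.105 ≈ -0.2237.
Arc elasticity E = %Δq/%Δp ≈ -0.1575/-0.2237 ≈ 0.704.
|E| < 1: supply is inelastic over this range.

0.704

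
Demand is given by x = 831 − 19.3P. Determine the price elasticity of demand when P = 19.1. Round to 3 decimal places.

At P = 19.1, x = 462.37.
dx/dP = −19.3.
Point elasticity E = (dx/dP)·(P/x) = -19.3 × 19.1/462.37 ≈ -0.797.
|E| < 1, so demand is inelastic at this price.

-0.797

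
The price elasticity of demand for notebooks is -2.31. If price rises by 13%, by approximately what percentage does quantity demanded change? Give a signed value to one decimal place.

-30.0

%ΔQ ≈ E × %ΔP = (-2.31) × (13%) ≈ -30.0%.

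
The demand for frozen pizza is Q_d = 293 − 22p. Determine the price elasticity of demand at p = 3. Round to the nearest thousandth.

-0.291

At p = 3, Q_d = 227.
dQ_d/dp = −22.
Point elasticity E = (dQ_d/dp)·(p/Q_d) = -22 × 3/227 ≈ -0.291.
|E| < 1, so demand is inelastic at this price.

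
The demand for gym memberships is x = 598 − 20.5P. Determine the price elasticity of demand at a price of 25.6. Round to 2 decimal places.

At P = 25.6, x = 73.2.
dx/dP = −20.5.
Point elasticity E = (dx/dP)·(P/x) = -20.5 × 25.6/73.2 ≈ -7.17.
|E| > 1, so demand is elastic at this price.

-7.17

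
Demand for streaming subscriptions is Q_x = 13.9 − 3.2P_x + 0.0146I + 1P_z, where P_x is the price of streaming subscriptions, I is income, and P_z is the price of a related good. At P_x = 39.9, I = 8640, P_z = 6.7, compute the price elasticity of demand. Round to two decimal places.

At the given point, Q_x = 13.9 − 3.2(39.9) + 0.0146(8640) + 1(6.7) = 13.9 − 127.68 + 126.144 + 6.7 = 19.064.
∂Q_x/∂P_x = −3.2, so E_p = (−3.2)·(39.9/19.064) ≈ -6.70.
|E_p| > 1: demand is elastic.

-6.70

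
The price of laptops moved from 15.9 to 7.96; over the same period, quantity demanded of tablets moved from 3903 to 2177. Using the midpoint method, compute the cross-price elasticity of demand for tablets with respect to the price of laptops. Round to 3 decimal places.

0.853

%ΔQ_x = (2177 − 3903)/[(3903+2177)/2] = -1726/3040 ≈ -0.5678.
%ΔP_y = (7.96 − 15.9)/[(15.9+7.96)/2] ≈ -0.6655.
E_xy = -0.5678/-0.6655 ≈ 0.853.
E_xy > 0, so tablets and laptops are substitutes.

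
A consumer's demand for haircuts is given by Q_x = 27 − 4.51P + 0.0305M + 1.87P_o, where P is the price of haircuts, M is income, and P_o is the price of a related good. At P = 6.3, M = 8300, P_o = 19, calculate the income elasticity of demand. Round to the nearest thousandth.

Q_x = 27 − 4.51(6.3) + 0.0305(8300) + 1.87(19) = 27 − 28.413 + 253.15 + 35.53 = 287.267.
∂Q_x/∂M = +0.0305, so E_I = 0.0305·(8300/287.267) ≈ 0.881.
E_I ∈ (0,1): normal good (necessity).

0.881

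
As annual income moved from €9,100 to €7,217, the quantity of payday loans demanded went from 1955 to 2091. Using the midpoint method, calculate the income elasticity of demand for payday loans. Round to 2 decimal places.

%ΔQ = (2091 − 1955)/[(1955+2091)/2] = 136/2023 ≈ 0.0672.
%ΔY = (7,217 − 9,100)/[(9,100+7,217)/2] = -1883/8158.5 ≈ -0.2308.
E_I = %ΔQ/%ΔY ≈ -0.29.
E_I < 0: inferior good.

-0.29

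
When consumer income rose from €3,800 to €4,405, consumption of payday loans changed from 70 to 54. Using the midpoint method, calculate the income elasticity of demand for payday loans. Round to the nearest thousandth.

-1.750

%ΔQ = (54 − 70)/[(70+54)/2] = -16/62 ≈ -0.2581.
%ΔI = (4,405 − 3,800)/[(3,800+4,405)/2] = 605/4102.5 ≈ 0.1475.
E_I = %ΔQ/%ΔI ≈ -1.750.
E_I < 0: inferior good.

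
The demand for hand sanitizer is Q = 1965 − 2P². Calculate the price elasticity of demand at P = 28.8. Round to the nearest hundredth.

-10.84

At P = 28.8, Q = 306.12.
dQ/dP = −2·2·P = −115.2.
Point elasticity E = (dQ/dP)·(P/Q) = -115.2 × 28.8/306.12 ≈ -10.84.
|E| > 1, so demand is elastic at this price.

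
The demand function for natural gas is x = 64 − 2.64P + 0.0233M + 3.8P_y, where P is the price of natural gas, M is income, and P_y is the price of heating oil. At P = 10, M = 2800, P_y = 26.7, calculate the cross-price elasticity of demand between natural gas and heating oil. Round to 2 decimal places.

0.50

Evaluating quantity at (P, M, P_y) gives x = 64 − 2.64(10) + 0.0233(2800) + 3.8(26.7) = 64 − 26.4 + 65.24 + 101.46 = 204.3.
∂x/∂P_y = +3.8, so E_xy = 3.8·(26.7/204.3) ≈ 0.50.
E_xy > 0: the goods are substitutes.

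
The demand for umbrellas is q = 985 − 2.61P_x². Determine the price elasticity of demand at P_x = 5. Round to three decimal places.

-0.142

At P_x = 5, q = 919.75.
dq/dP_x = −2·2.61·P_x = −26.1.
Point elasticity E = (dq/dP_x)·(P_x/q) = -26.1 × 5/919.75 ≈ -0.142.
|E| < 1, so demand is inelastic at this price.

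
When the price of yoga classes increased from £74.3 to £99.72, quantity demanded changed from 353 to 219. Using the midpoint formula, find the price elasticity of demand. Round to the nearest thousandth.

%ΔQ = (219 − 353)/[(353 + 219)/2] = -134/286 ≈ -0.4685.
%ΔP = (99.72 − 74.3)/[(74.3 + 99.72)/2] = 25.42/87.01 ≈ 0.2922.
Arc elasticity E = %ΔQ/%ΔP ≈ -0.4685/0.2922 ≈ -1.604.
|E| > 1: demand is elastic over this range.

-1.604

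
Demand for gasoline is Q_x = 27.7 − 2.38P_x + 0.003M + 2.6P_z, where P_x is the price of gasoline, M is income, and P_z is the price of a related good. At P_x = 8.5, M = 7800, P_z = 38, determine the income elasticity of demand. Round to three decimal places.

Substituting, Q_x = 27.7 − 2.38(8.5) + 0.003(7800) + 2.6(38) = 27.7 − 20.23 + 23.4 + 98.8 = 129.67.
∂Q_x/∂M = +0.003, so E_I = 0.003·(7800/129.67) ≈ 0.180.
E_I ∈ (0,1): normal good (necessity).

0.180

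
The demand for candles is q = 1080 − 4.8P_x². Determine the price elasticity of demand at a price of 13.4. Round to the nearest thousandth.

-7.903

At P_x = 13.4, q = 218.112.
dq/dP_x = −2·4.8·P_x = −128.64.
Point elasticity E = (dq/dP_x)·(P_x/q) = -128.64 × 13.4/218.112 ≈ -7.903.
|E| > 1, so demand is elastic at this price.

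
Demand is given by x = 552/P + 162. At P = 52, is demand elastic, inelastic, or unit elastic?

At P = 52, x = 172.6154.
dx/dP = −552/P² = −0.2041.
Point elasticity E = (dx/dP)·(P/x) = -0.2041 × 52/172.6154 ≈ -0.061.
|E| ≈ 0.061 < 1, so demand is inelastic.

inelastic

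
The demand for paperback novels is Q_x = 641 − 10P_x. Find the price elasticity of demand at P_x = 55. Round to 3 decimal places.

At P_x = 55, Q_x = 91.
dQ_x/dP_x = −10.
Point elasticity E = (dQ_x/dP_x)·(P_x/Q_x) = -10 × 55/91 ≈ -6.044.
|E| > 1, so demand is elastic at this price.

-6.044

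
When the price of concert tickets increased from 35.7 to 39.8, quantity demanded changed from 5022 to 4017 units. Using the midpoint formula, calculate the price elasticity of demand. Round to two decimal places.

-2.05

%ΔQ = (4017 − 5022)/[(5022 + 4017)/2] = -1005/4519.5 ≈ -0.2224.
%ΔP = (39.8 − 35.7)/[(35.7 + 39.8)/2] = 4.1/37.75 ≈ 0.1086.
Arc elasticity E = %ΔQ/%ΔP ≈ -0.2224/0.1086 ≈ -2.05.
|E| > 1: demand is elastic over this range.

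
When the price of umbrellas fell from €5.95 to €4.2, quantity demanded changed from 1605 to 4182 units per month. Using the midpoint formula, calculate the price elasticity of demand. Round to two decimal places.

%Δq = (4182 − 1605)/[(1605 + 4182)/2] = 2577/2893.5 ≈ 0.8906.
%Δp = (4.2 − 5.95)/[(5.95 + 4.2)/2] = -1.75/5.075 ≈ -0.3448.
Arc elasticity E = %Δq/%Δp ≈ 0.8906/-0.3448 ≈ -2.58.
|E| > 1: demand is elastic over this range.

-2.58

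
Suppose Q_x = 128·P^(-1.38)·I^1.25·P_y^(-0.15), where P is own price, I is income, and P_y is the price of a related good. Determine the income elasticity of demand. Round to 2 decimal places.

1.25

For a Cobb–Douglas (constant-elasticity) form Q_x = A·I^α·…, the elasticity with respect to I equals the exponent α at every point.
Here the exponent on I is 1.25, so the income elasticity of demand is 1.25.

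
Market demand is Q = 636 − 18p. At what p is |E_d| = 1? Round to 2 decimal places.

For linear demand Q = a − bp, E = −bp/(a − bp). |E| = 1 ⇒ bp = a − bp ⇒ p = a/(2b).
p = 636/(2·18) ≈ 17.67.

17.67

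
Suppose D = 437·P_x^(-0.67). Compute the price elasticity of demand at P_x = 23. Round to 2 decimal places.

For a Cobb–Douglas (constant-elasticity) form D = A·P_x^α·…, the elasticity with respect to P_x equals the exponent α at every point.
Here the exponent on P_x is -0.67, so the price elasticity of demand is -0.67.

-0.67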